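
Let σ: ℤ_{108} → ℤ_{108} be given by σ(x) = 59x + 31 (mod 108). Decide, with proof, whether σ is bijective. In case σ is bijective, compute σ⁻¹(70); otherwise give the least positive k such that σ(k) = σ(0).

Recall that σ is injective when σ(x_1) = σ(x_2) forces x_1 = x_2.
Suppose σ(x_1) = σ(x_2) in ℤ_{108}. Then 59x_1 + 31 ≡ 59x_2 + 31 (mod 108), thus 59(x_1 − x_2) ≡ 0 (mod 108).
Since gcd(59, 108) = 1, 59 is invertible modulo 108, therefore x_1 − x_2 ≡ 0 (mod 108), i.e. x_1 = x_2.
We now compute 59⁻¹ mod 108 explicitly. Euclid's algorithm: 108 = 1·59 + 49, 59 = 1·49 + 10, 49 = 4·10 + 9, 10 = 1·9 + 1; back-substituting gives 1 = 11·59 − 6·108, so 59⁻¹ ≡ 11 (mod 108).
Then y ↦ 11(y − 31) is a two-sided inverse to σ, so every y ∈ ℤ_{108} has a preimage.
Therefore σ is bijective.
Since σ is bijective, we find σ⁻¹(70): we need 59x ≡ 70 − 31 ≡ 39 (mod 108). Using 59⁻¹ = 11: x ≡ 11·39 = 429 = 3·108 + 105, so x = 105.
Check: σ(105) = 59·105 + 31 = 6226 = 57·108 + 70 ≡ 70 (mod 108).

105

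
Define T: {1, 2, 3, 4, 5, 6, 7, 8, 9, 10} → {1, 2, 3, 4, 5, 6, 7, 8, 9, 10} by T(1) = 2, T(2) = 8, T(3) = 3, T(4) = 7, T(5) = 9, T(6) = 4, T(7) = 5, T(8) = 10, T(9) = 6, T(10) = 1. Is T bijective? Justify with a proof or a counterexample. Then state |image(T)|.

10

The values 2, 8, 3, 7, 9, 4, 5, 10, 6, 1 are a permutation of {1, 2, 3, 4, 5, 6, 7, 8, 9, 10}: each element appears exactly once.
So T is injective and surjective, hence bijective.
The image of T is {1, 2, 3, 4, 5, 6, 7, 8, 9, 10}, which has 10 elements.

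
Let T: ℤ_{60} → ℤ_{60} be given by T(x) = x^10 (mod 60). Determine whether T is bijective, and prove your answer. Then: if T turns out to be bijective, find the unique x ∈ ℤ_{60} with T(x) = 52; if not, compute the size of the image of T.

12

T(2): Repeated squaring mod 60: 2^1 ≡ 2, 2^2 ≡ 2² = 4, 2^4 ≡ 4² = 16, 2^8 ≡ 16² = 256 ≡ 16. Since 10 = 8 + 2, 2^10 ≡ 16·4: 16·4 = 64 ≡ 4. So 2^10 ≡ 4 (mod 60).
T(8): Repeated squaring mod 60: 8^1 ≡ 8, 8^2 ≡ 8² = 64 ≡ 4, 8^4 ≡ 4² = 16, 8^8 ≡ 16² = 256 ≡ 16. Since 10 = 8 + 2, 8^10 ≡ 16·4: 16·4 = 64 ≡ 4. So 8^10 ≡ 4 (mod 60).
So T(2) = T(8) = 4 while 2 ≠ 8, thus T is not injective, hence not bijective.
Since T is not bijective, we determine |image(T)|. Computing x^10 mod 60 for each x (by repeated squaring, reducing mod 60 at every step), the values T(0), T(1), …, T(59) are: 0, 1, 4, 9, 16, 25, 36, 49, 4, 21, 40, 1, 24, 49, 16, 45, 16, 49, 24, 1, 40, 21, 4, 49, 36, 25, 16, 9, 4, 1, 0, 1, 4, 9, 16, 25, 36, 49, 4, 21, 40, 1, 24, 49, 16, 45, 16, 49, 24, 1, 40, 21, 4, 49, 36, 25, 16, 9, 4, 1.
The distinct values are {0, 1, 4, 9, 16, 21, 24, 25, 36, 40, 45, 49}; there are 12 of them.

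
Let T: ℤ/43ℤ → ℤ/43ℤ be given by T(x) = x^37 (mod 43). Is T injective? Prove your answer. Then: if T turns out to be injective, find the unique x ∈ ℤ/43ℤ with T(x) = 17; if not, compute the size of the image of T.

Since 43 is prime, the nonzero elements of ℤ/43ℤ form a cyclic group of order 42.
As gcd(37, 42) = 1, raising to the 37th power is a bijection on this group: if a^37 ≡ b^37 then (ab^{−1})^37 = 1, and the only element of order dividing gcd(37, 42) = 1 is 1, so a = b.
With T(0) = 0 this makes T injective on all of ℤ/43ℤ, hence bijective (finite equal-size domain and codomain). In particular T is injective.
Since T is injective, we find the preimage of 17. The inverse of x ↦ x^37 on (ℤ/43ℤ)^× is x ↦ x^25, because 37·25 = 925 = 22·42 + 1 ≡ 1 (mod 42) and x^{42} = 1 for x ≠ 0 (Fermat). So T⁻¹(17) = 17^25 mod 43.
Repeated squaring mod 43: 17^1 ≡ 17, 17^2 ≡ 17² = 289 ≡ 31, 17^4 ≡ 31² = 961 ≡ 15, 17^8 ≡ 15² = 225 ≡ 10, 17^16 ≡ 10² = 100 ≡ 14. Since 25 = 16 + 8 + 1, 17^25 ≡ 14·10·17: 14·10 = 140 ≡ 11, then 11·17 = 187 ≡ 15. So 17^25 ≡ 15 (mod 43).
Hence T⁻¹(17) = 15.

15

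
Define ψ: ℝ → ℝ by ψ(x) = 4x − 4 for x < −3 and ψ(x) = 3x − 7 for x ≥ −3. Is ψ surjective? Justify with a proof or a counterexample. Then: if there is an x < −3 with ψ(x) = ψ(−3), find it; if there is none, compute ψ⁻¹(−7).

0

Both pieces are strictly increasing (slopes 4 and 3), so each is injective on its own interval.
The left piece maps (−∞, −3) onto (−∞, −16); the right piece maps [−3, ∞) onto [−16, ∞).
These images together cover ℝ, so ψ is surjective.
Because the two images are disjoint, no x < −3 has ψ(x) = ψ(−3), so we compute ψ⁻¹(−7): −7 lies in [−16, ∞), so solve 3x − 7 = −7: x = (−7 + 7)/3 = 0.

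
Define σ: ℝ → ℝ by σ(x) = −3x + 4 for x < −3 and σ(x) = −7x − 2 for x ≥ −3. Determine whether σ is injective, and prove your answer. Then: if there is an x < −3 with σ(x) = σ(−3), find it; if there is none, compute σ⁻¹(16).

Both pieces are strictly decreasing (slopes −3 and −7), so each is injective on its own interval.
The left piece maps (−∞, −3) onto (13, ∞); the right piece maps [−3, ∞) onto (−∞, 19].
These images overlap. In particular σ(−3) = 19 (right piece), and solving −3x + 4 = 19 on the left piece gives x = −5 < −3.
So σ(−5) = σ(−3) with −5 ≠ −3, and σ is not injective. This x = −5 is the requested value below −3.

-5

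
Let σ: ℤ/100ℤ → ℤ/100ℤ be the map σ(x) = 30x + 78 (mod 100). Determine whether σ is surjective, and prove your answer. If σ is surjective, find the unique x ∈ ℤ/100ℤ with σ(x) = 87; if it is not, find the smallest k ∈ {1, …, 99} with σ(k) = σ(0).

By definition, surjectivity means every element of the codomain has a preimage under σ.
Since gcd(30, 100) = 10, we have 30x ≡ 0 (mod 10) for all x, so σ(x) ≡ 8 (mod 10).
But 0 ≢ 8 (mod 10), so 0 ∈ ℤ/100ℤ has no preimage. Thus σ is not surjective.
Since σ is not surjective, we find the least positive k with σ(k) = σ(0): this means 30k ≡ 0 (mod 100), i.e. 100 ∣ 30k. Since gcd(30, 100) = 10, dividing through by 10 this holds exactly when 10 ∣ 3k, and as gcd(3, 10) = 1, exactly when 10 ∣ k.
The smallest positive such k is 10.

10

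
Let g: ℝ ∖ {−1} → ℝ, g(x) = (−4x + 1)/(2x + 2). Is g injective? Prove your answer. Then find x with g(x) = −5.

Suppose g(u) = g(v). Cross-multiplying: (−4u + 1)(2v + 2) = (−4v + 1)(2u + 2).
Expanding both sides and cancelling the symmetric terms leaves −10·(u − v) = 0. Since −10 ≠ 0, u = v. Therefore g is injective.
Solving g(x) = −5: cross-multiplying gives −4x + 1 = −5(2x + 2), which rearranges to 6x = −11, so x = −11/6.

-11/6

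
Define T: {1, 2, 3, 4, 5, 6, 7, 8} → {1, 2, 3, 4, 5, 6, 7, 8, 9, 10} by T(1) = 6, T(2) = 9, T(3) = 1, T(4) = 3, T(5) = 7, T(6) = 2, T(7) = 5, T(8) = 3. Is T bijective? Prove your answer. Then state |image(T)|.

T(4) = 3 = T(8) with 4 ≠ 8, so T is not injective, hence not bijective.
The image of T is {1, 2, 3, 5, 6, 7, 9}, which has 7 elements.

7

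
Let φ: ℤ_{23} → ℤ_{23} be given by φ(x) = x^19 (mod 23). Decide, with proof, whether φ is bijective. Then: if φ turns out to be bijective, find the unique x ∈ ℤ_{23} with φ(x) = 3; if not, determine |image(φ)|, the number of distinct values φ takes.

Since 23 is prime, the nonzero elements of ℤ_{23} form a cyclic group of order 22.
As gcd(19, 22) = 1, raising to the 19th power is a bijection on this group: if x_1^19 ≡ x_2^19 then (x_1x_2^{−1})^19 = 1, and the only element of order dividing gcd(19, 22) = 1 is 1, so x_1 = x_2.
With φ(0) = 0 this makes φ injective on all of ℤ_{23}, hence bijective (finite equal-size domain and codomain). In particular φ is bijective.
Since φ is bijective, we find the preimage of 3. The inverse of x ↦ x^19 on (ℤ_{23})^× is x ↦ x^7, because 19·7 = 133 = 6·22 + 1 ≡ 1 (mod 22) and x^{22} = 1 for x ≠ 0 (Fermat). So φ⁻¹(3) = 3^7 mod 23.
Repeated squaring mod 23: 3^1 ≡ 3, 3^2 ≡ 3² = 9, 3^4 ≡ 9² = 81 ≡ 12. Since 7 = 4 + 2 + 1, 3^7 ≡ 12·9·3: 12·9 = 108 ≡ 16, then 16·3 = 48 ≡ 2. So 3^7 ≡ 2 (mod 23).
Hence φ⁻¹(3) = 2.

2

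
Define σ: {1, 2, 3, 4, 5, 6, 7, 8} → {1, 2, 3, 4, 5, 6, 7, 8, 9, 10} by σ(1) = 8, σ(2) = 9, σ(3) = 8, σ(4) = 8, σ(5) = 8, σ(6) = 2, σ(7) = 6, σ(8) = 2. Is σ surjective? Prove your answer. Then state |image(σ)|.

No element maps to 1, so σ is not surjective.
The image of σ is {2, 6, 8, 9}, which has 4 elements.

4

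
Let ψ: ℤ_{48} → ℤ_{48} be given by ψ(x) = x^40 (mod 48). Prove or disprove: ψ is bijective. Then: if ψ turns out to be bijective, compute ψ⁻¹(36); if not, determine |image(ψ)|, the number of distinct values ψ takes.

ψ(2): Repeated squaring mod 48: 2^1 ≡ 2, 2^2 ≡ 2² = 4, 2^4 ≡ 4² = 16, 2^8 ≡ 16² = 256 ≡ 16, 2^16 ≡ 16² = 256 ≡ 16, 2^32 ≡ 16² = 256 ≡ 16. Since 40 = 32 + 8, 2^40 ≡ 16·16: 16·16 = 256 ≡ 16. So 2^40 ≡ 16 (mod 48).
ψ(4): Repeated squaring mod 48: 4^1 ≡ 4, 4^2 ≡ 4² = 16, 4^4 ≡ 16² = 256 ≡ 16, 4^8 ≡ 16² = 256 ≡ 16, 4^16 ≡ 16² = 256 ≡ 16, 4^32 ≡ 16² = 256 ≡ 16. Since 40 = 32 + 8, 4^40 ≡ 16·16: 16·16 = 256 ≡ 16. So 4^40 ≡ 16 (mod 48).
So ψ(2) = ψ(4) = 16 while 2 ≠ 4, so ψ is not injective, hence not bijective.
Since ψ is not bijective, we determine |image(ψ)|. Computing x^40 mod 48 for each x (by repeated squaring, reducing mod 48 at every step), the values ψ(0), ψ(1), …, ψ(47) are: 0, 1, 16, 33, 16, 1, 0, 1, 16, 33, 16, 1, 0, 1, 16, 33, 16, 1, 0, 1, 16, 33, 16, 1, 0, 1, 16, 33, 16, 1, 0, 1, 16, 33, 16, 1, 0, 1, 16, 33, 16, 1, 0, 1, 16, 33, 16, 1.
The distinct values are {0, 1, 16, 33}; there are 4 of them.

4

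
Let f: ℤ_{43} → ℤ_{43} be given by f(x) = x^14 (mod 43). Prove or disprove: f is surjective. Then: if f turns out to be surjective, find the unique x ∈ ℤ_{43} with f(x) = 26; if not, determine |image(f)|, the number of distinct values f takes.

4

f(1) = 1^14 = 1.
f(2): Repeated squaring mod 43: 2^1 ≡ 2, 2^2 ≡ 2² = 4, 2^4 ≡ 4² = 16, 2^8 ≡ 16² = 256 ≡ 41. Since 14 = 8 + 4 + 2, 2^14 ≡ 41·16·4: 41·16 = 656 ≡ 11, then 11·4 = 44 ≡ 1. So 2^14 ≡ 1 (mod 43).
So f(1) = f(2) = 1 while 1 ≠ 2, therefore f is not injective.
A non-injective map from the 43-element set ℤ_{43} to itself takes at most 42 distinct values, so it cannot be surjective. Hence f is not surjective.
Since f is not surjective, we determine |image(f)|. Computing x^14 mod 43 for each x (by repeated squaring, reducing mod 43 at every step), the values f(0), f(1), …, f(42) are: 0, 1, 1, 36, 1, 36, 36, 6, 1, 6, 36, 1, 36, 6, 6, 6, 1, 6, 6, 36, 36, 1, 1, 36, 36, 6, 6, 1, 6, 6, 6, 36, 1, 36, 6, 1, 6, 36, 36, 1, 36, 1, 1.
The distinct values are {0, 1, 6, 36}; there are 4 of them.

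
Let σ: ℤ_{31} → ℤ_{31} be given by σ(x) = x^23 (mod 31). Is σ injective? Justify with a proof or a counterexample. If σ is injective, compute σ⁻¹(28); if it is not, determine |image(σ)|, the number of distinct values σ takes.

9

Since 31 is prime, the nonzero elements of ℤ_{31} form a cyclic group of order 30.
As gcd(23, 30) = 1, raising to the 23rd power is a bijection on this group: if s^23 ≡ t^23 then (st^{−1})^23 = 1, and the only element of order dividing gcd(23, 30) = 1 is 1, so s = t.
With σ(0) = 0 this makes σ injective on all of ℤ_{31}, hence bijective (finite equal-size domain and codomain). In particular σ is injective.
Since σ is injective, we find the preimage of 28. The inverse of x ↦ x^23 on (ℤ_{31})^× is x ↦ x^17, because 23·17 = 391 = 13·30 + 1 ≡ 1 (mod 30) and x^{30} = 1 for x ≠ 0 (Fermat). So σ⁻¹(28) = 28^17 mod 31.
Repeated squaring mod 31: 28^1 ≡ 28, 28^2 ≡ 28² = 784 ≡ 9, 28^4 ≡ 9² = 81 ≡ 19, 28^8 ≡ 19² = 361 ≡ 20, 28^16 ≡ 20² = 400 ≡ 28. Since 17 = 16 + 1, 28^17 ≡ 28·28: 28·28 = 784 ≡ 9. So 28^17 ≡ 9 (mod 31).
Hence σ⁻¹(28) = 9.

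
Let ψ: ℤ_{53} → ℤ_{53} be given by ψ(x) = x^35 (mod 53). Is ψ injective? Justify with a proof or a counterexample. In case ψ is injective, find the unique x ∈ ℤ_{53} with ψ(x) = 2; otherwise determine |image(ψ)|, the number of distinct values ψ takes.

Since 53 is prime, the nonzero elements of ℤ_{53} form a cyclic group of order 52.
As gcd(35, 52) = 1, raising to the 35th power is a bijection on this group: if s^35 ≡ t^35 then (st^{−1})^35 = 1, and the only element of order dividing gcd(35, 52) = 1 is 1, so s = t.
With ψ(0) = 0 this makes ψ injective on all of ℤ_{53}, hence bijective (finite equal-size domain and codomain). In particular ψ is injective.
Since ψ is injective, we find the preimage of 2. The inverse of x ↦ x^35 on (ℤ_{53})^× is x ↦ x^3, because 35·3 = 105 = 2·52 + 1 ≡ 1 (mod 52) and x^{52} = 1 for x ≠ 0 (Fermat). So ψ⁻¹(2) = 2^3 mod 53.
Repeated squaring mod 53: 2^1 ≡ 2, 2^2 ≡ 2² = 4. Since 3 = 2 + 1, 2^3 ≡ 4·2: 4·2 = 8. So 2^3 ≡ 8 (mod 53).
Hence ψ⁻¹(2) = 8.

8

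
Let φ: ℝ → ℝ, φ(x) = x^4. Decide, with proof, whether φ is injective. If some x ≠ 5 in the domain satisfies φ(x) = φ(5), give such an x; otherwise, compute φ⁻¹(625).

φ(5) = 625 = (−5)^4 = φ(−5) (since 4 is even), with 5 ≠ −5. So φ is not injective.
For the follow-up, such an x exists: taking x = −5 ∈ ℝ gives φ(−5) = 625 = φ(5) with −5 ≠ 5.

-5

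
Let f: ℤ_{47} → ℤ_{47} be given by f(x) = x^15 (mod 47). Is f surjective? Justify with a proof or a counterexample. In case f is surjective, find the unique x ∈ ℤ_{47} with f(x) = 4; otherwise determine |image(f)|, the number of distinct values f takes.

Since 47 is prime, the nonzero elements of ℤ_{47} form a cyclic group of order 46.
As gcd(15, 46) = 1, raising to the 15th power is a bijection on this group: if s^15 ≡ t^15 then (st^{−1})^15 = 1, and the only element of order dividing gcd(15, 46) = 1 is 1, so s = t.
With f(0) = 0 this makes f injective on all of ℤ_{47}, hence bijective (finite equal-size domain and codomain). In particular f is surjective.
Since f is surjective, we find the preimage of 4. The inverse of x ↦ x^15 on (ℤ_{47})^× is x ↦ x^43, because 15·43 = 645 = 14·46 + 1 ≡ 1 (mod 46) and x^{46} = 1 for x ≠ 0 (Fermat). So f⁻¹(4) = 4^43 mod 47.
Repeated squaring mod 47: 4^1 ≡ 4, 4^2 ≡ 4² = 16, 4^4 ≡ 16² = 256 ≡ 21, 4^8 ≡ 21² = 441 ≡ 18, 4^16 ≡ 18² = 324 ≡ 42, 4^32 ≡ 42² = 1764 ≡ 25. Since 43 = 32 + 8 + 2 + 1, 4^43 ≡ 25·18·16·4: 25·18 = 450 ≡ 27, then 27·16 = 432 ≡ 9, then 9·4 = 36. So 4^43 ≡ 36 (mod 47).
Hence f⁻¹(4) = 36.

36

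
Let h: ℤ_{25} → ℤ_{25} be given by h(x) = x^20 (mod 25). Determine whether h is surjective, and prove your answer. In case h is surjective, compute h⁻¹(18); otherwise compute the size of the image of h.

h(1) = 1^20 = 1.
h(2): Repeated squaring mod 25: 2^1 ≡ 2, 2^2 ≡ 2² = 4, 2^4 ≡ 4² = 16, 2^8 ≡ 16² = 256 ≡ 6, 2^16 ≡ 6² = 36 ≡ 11. Since 20 = 16 + 4, 2^20 ≡ 11·16: 11·16 = 176 ≡ 1. So 2^20 ≡ 1 (mod 25).
So h(1) = h(2) = 1 while 1 ≠ 2, therefore h is not injective.
A non-injective map from the 25-element set ℤ_{25} to itself takes at most 24 distinct values, so it cannot be surjective. Thus h is not surjective.
Since h is not surjective, we determine |image(h)|. Computing x^20 mod 25 for each x (by repeated squaring, reducing mod 25 at every step), the values h(0), h(1), …, h(24) are: 0, 1, 1, 1, 1, 0, 1, 1, 1, 1, 0, 1, 1, 1, 1, 0, 1, 1, 1, 1, 0, 1, 1, 1, 1.
The distinct values are {0, 1}; there are 2 of them.

2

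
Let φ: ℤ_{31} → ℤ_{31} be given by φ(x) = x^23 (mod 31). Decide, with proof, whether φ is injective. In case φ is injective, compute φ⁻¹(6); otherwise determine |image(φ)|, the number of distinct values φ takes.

Since 31 is prime, the nonzero elements of ℤ_{31} form a cyclic group of order 30.
As gcd(23, 30) = 1, raising to the 23rd power is a bijection on this group: if x_1^23 ≡ x_2^23 then (x_1x_2^{−1})^23 = 1, and the only element of order dividing gcd(23, 30) = 1 is 1, so x_1 = x_2.
With φ(0) = 0 this makes φ injective on all of ℤ_{31}, hence bijective (finite equal-size domain and codomain). In particular φ is injective.
Since φ is injective, we find the preimage of 6. The inverse of x ↦ x^23 on (ℤ_{31})^× is x ↦ x^17, because 23·17 = 391 = 13·30 + 1 ≡ 1 (mod 30) and x^{30} = 1 for x ≠ 0 (Fermat). So φ⁻¹(6) = 6^17 mod 31.
Repeated squaring mod 31: 6^1 ≡ 6, 6^2 ≡ 6² = 36 ≡ 5, 6^4 ≡ 5² = 25, 6^8 ≡ 25² = 625 ≡ 5, 6^16 ≡ 5² = 25. Since 17 = 16 + 1, 6^17 ≡ 25·6: 25·6 = 150 ≡ 26. So 6^17 ≡ 26 (mod 31).
Hence φ⁻¹(6) = 26.

26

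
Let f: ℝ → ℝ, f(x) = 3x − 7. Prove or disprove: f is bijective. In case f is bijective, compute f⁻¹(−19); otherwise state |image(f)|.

-4

Recall: f is injective when f(u) = f(v) forces u = v.
Suppose f(u) = f(v). Then 3u − 7 = 3v − 7, so 3u = 3v, hence u = v.
For any y ∈ ℝ, x = (y + 7)/3 satisfies f(x) = y.
Hence f is bijective.
Since f is bijective, we compute f⁻¹(−19) = (−19 + 7)/3 = −4.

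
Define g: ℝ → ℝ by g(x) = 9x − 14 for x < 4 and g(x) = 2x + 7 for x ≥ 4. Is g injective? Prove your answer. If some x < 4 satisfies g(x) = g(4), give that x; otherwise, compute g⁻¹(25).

Both pieces are strictly increasing (slopes 9 and 2), so each is injective on its own interval.
The left piece maps (−∞, 4) onto (−∞, 22); the right piece maps [4, ∞) onto [15, ∞).
These images overlap. In particular g(4) = 15 (right piece), and solving 9x − 14 = 15 on the left piece gives x = 29/9 < 4.
So g(29/9) = g(4) with 29/9 ≠ 4, and g is not injective. This x = 29/9 is the requested value below 4.

29/9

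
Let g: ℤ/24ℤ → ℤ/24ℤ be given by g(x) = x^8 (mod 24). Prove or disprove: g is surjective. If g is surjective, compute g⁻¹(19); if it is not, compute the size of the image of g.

g(2): Repeated squaring mod 24: 2^1 ≡ 2, 2^2 ≡ 2² = 4, 2^4 ≡ 4² = 16, 2^8 ≡ 16² = 256 ≡ 16. So 2^8 ≡ 16 (mod 24).
g(4): Repeated squaring mod 24: 4^1 ≡ 4, 4^2 ≡ 4² = 16, 4^4 ≡ 16² = 256 ≡ 16, 4^8 ≡ 16² = 256 ≡ 16. So 4^8 ≡ 16 (mod 24).
So g(2) = g(4) = 16 while 2 ≠ 4, therefore g is not injective.
A non-injective map from the 24-element set ℤ/24ℤ to itself takes at most 23 distinct values, so it cannot be surjective. So g is not surjective.
Since g is not surjective, we determine |image(g)|. Computing x^8 mod 24 for each x (by repeated squaring, reducing mod 24 at every step), the values g(0), g(1), …, g(23) are: 0, 1, 16, 9, 16, 1, 0, 1, 16, 9, 16, 1, 0, 1, 16, 9, 16, 1, 0, 1, 16, 9, 16, 1.
The distinct values are {0, 1, 9, 16}; there are 4 of them.

4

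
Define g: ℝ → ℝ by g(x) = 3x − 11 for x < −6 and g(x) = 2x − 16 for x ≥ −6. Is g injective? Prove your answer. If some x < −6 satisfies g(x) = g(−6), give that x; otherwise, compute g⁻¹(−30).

-19/3

Both pieces are strictly increasing (slopes 3 and 2), so each is injective on its own interval.
The left piece maps (−∞, −6) onto (−∞, −29); the right piece maps [−6, ∞) onto [−28, ∞).
These images are disjoint, so no value is attained by both pieces. Thus g is injective.
Because the two images are disjoint, no x < −6 has g(x) = g(−6), so we compute g⁻¹(−30): −30 lies in (−∞, −29), so solve 3x − 11 = −30: x = (−30 + 11)/3 = −19/3.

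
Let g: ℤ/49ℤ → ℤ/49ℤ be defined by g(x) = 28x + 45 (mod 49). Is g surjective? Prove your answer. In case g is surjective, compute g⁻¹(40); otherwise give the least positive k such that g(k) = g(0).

Since gcd(28, 49) = 7, we have 28x ≡ 0 (mod 7) for all x, so g(x) ≡ 3 (mod 7).
But 0 ≢ 3 (mod 7), so 0 ∈ ℤ/49ℤ has no preimage. So g is not surjective.
Since g is not surjective, we find the least positive k with g(k) = g(0): this means 28k ≡ 0 (mod 49), i.e. 49 ∣ 28k. Since gcd(28, 49) = 7, dividing through by 7 this holds exactly when 7 ∣ 4k, and as gcd(4, 7) = 1, exactly when 7 ∣ k.
The smallest positive such k is 7.

7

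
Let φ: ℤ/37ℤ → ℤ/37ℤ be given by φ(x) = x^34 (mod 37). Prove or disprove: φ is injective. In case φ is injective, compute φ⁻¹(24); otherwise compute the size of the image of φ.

19

φ(18): Repeated squaring mod 37: 18^1 ≡ 18, 18^2 ≡ 18² = 324 ≡ 28, 18^4 ≡ 28² = 784 ≡ 7, 18^8 ≡ 7² = 49 ≡ 12, 18^16 ≡ 12² = 144 ≡ 33, 18^32 ≡ 33² = 1089 ≡ 16. Since 34 = 32 + 2, 18^34 ≡ 16·28: 16·28 = 448 ≡ 4. So 18^34 ≡ 4 (mod 37).
φ(19): Repeated squaring mod 37: 19^1 ≡ 19, 19^2 ≡ 19² = 361 ≡ 28, 19^4 ≡ 28² = 784 ≡ 7, 19^8 ≡ 7² = 49 ≡ 12, 19^16 ≡ 12² = 144 ≡ 33, 19^32 ≡ 33² = 1089 ≡ 16. Since 34 = 32 + 2, 19^34 ≡ 16·28: 16·28 = 448 ≡ 4. So 19^34 ≡ 4 (mod 37).
So φ(18) = φ(19) = 4 while 18 ≠ 19, so φ is not injective.
Since φ is not injective, we determine |image(φ)|. Computing x^34 mod 37 for each x (by repeated squaring, reducing mod 37 at every step), the values φ(0), φ(1), …, φ(36) are: 0, 1, 28, 33, 7, 3, 36, 34, 11, 16, 10, 26, 9, 30, 27, 25, 12, 21, 4, 4, 21, 12, 25, 27, 30, 9, 26, 10, 16, 11, 34, 36, 3, 7, 33, 28, 1.
The distinct values are {0, 1, 3, 4, 7, 9, 10, 11, 12, 16, 21, 25, 26, 27, 28, 30, 33, 34, 36}; there are 19 of them.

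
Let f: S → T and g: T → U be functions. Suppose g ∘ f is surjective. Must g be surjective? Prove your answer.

surjective

Let c ∈ U. Since g ∘ f is surjective, some a ∈ S has g(f(a)) = c. Then b = f(a) ∈ T satisfies g(b) = c. So g is surjective.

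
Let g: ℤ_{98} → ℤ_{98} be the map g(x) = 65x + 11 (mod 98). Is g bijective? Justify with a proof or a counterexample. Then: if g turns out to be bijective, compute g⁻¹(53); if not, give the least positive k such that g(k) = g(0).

Suppose g(x_1) = g(x_2) in ℤ_{98}. Then 65x_1 + 11 ≡ 65x_2 + 11 (mod 98), thus 65(x_1 − x_2) ≡ 0 (mod 98).
Since gcd(65, 98) = 1, 65 is invertible modulo 98, so x_1 − x_2 ≡ 0 (mod 98), i.e. x_1 = x_2.
We now compute 65⁻¹ mod 98 explicitly. Euclid's algorithm: 98 = 1·65 + 33, 65 = 1·33 + 32, 33 = 1·32 + 1; back-substituting gives 1 = 95·65 − 63·98, so 65⁻¹ ≡ 95 (mod 98).
For any y ∈ ℤ_{98}, x = 95(y − 11) mod 98 satisfies g(x) = 65·95(y − 11) + 11 ≡ y (since 65·95 ≡ 1 mod 98). So every y has a preimage.
Therefore g is bijective.
Since g is bijective, we find g⁻¹(53): we need 65x ≡ 53 − 11 ≡ 42 (mod 98). Using 65⁻¹ = 95: x ≡ 95·42 = 3990 = 40·98 + 70, so x = 70.
Check: g(70) = 65·70 + 11 = 4561 = 46·98 + 53 ≡ 53 (mod 98).

70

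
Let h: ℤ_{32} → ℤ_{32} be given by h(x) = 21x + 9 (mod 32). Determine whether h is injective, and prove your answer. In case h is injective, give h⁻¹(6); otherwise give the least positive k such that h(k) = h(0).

By definition, h is injective when h(s) = h(t) forces s = t.
If h(s) = h(t), then 21s ≡ 21t (mod 32). Because gcd(21, 32) = 1, we may cancel 21 to get s ≡ t (mod 32).
Thus h is injective.
We now compute 21⁻¹ mod 32 explicitly. Euclid's algorithm: 32 = 1·21 + 11, 21 = 1·11 + 10, 11 = 1·10 + 1; back-substituting gives 1 = 29·21 − 19·32, so 21⁻¹ ≡ 29 (mod 32).
Since h is injective, we compute h⁻¹(6): solve 21x + 9 ≡ 6 (mod 32), i.e. 21x ≡ 29 (mod 32).
Multiplying by 21⁻¹ = 29 gives x ≡ 29·29 = 841 = 26·32 + 9 ≡ 9 (mod 32).
Check: h(9) = 21·9 + 9 = 198 = 6·32 + 6 ≡ 6 (mod 32).

9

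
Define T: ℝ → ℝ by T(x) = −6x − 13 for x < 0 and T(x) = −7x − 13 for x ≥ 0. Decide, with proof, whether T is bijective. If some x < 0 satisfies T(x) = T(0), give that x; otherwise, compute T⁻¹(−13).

Both pieces are strictly decreasing (slopes −6 and −7), so each is injective on its own interval.
The left piece maps (−∞, 0) onto (−13, ∞); the right piece maps [0, ∞) onto (−∞, −13].
Since −13 = −13, the images partition ℝ: T is injective and surjective, hence bijective.
Because the two images are disjoint, no x < 0 has T(x) = T(0), so we compute T⁻¹(−13): −13 lies in (−∞, −13], so solve −7x − 13 = −13: x = (−13 + 13)/(−7) = 0.

0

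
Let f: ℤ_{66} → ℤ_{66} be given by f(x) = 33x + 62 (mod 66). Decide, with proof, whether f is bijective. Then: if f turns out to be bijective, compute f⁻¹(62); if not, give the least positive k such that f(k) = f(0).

2

Recall that f is injective when f(a) = f(b) forces a = b.
We have gcd(33, 66) = 33 > 1. Taking a = 0 and b = 2: f(0) = 62 and f(2) = 33·2 + 62 = 128 ≡ 62 (mod 66).
So f(0) = f(2) while 0 ≠ 2, hence f is not injective, hence not bijective.
Since f is not bijective, we find the least positive k with f(k) = f(0): this means 33k ≡ 0 (mod 66), i.e. 66 ∣ 33k. Since gcd(33, 66) = 33, dividing through by 33 this holds exactly when 2 ∣ k.
The smallest positive such k is 2.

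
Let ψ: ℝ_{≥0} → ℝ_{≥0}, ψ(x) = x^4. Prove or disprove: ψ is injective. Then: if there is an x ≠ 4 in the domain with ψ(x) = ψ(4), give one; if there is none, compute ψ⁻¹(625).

5

On ℝ_{≥0}, x ↦ x^4 is strictly increasing, so ψ(x_1) = ψ(x_2) forces x_1 = x_2. Thus ψ is injective.
Since x ↦ x^4 is strictly increasing on ℝ_{≥0}, it is injective there, so no x ≠ 4 in the domain has ψ(x) = ψ(4). We therefore compute ψ⁻¹(625) = 625^{1/4} = 5 (indeed 5^4 = 625).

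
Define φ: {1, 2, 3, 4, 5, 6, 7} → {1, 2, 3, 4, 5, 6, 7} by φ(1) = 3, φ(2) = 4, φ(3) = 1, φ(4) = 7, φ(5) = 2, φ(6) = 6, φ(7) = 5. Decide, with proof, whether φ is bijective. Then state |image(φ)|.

7

The values 3, 4, 1, 7, 2, 6, 5 are a permutation of {1, 2, 3, 4, 5, 6, 7}: each element appears exactly once.
So φ is injective and surjective, hence bijective.
The image of φ is {1, 2, 3, 4, 5, 6, 7}, which has 7 elements.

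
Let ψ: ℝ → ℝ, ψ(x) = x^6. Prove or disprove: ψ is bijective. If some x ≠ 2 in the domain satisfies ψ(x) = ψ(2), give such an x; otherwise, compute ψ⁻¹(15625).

ψ(2) = 64 = (−2)^6 = ψ(−2) (since 6 is even), with 2 ≠ −2. So ψ is not injective, hence not bijective.
For the follow-up, such an x exists: taking x = −2 ∈ ℝ gives ψ(−2) = 64 = ψ(2) with −2 ≠ 2.

-2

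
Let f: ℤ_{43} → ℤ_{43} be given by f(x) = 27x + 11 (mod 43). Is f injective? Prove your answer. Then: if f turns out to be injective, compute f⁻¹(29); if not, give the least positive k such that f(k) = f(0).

15

Suppose f(u) = f(v) in ℤ_{43}. Then 27u + 11 ≡ 27v + 11 (mod 43), thus 27(u − v) ≡ 0 (mod 43).
Since gcd(27, 43) = 1, 27 is invertible modulo 43, hence u − v ≡ 0 (mod 43), i.e. u = v.
Hence f is injective.
We now compute 27⁻¹ mod 43 explicitly. Euclid's algorithm: 43 = 1·27 + 16, 27 = 1·16 + 11, 16 = 1·11 + 5, 11 = 2·5 + 1; back-substituting gives 1 = 8·27 − 5·43, so 27⁻¹ ≡ 8 (mod 43).
Since f is injective, we find f⁻¹(29): we need 27x ≡ 29 − 11 ≡ 18 (mod 43). Using 27⁻¹ = 8: x ≡ 8·18 = 144 = 3·43 + 15, so x = 15.
Check: f(15) = 27·15 + 11 = 416 = 9·43 + 29 ≡ 29 (mod 43).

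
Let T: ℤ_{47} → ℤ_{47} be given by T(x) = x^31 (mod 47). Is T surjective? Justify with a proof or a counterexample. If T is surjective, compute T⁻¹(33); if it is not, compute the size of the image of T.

29

Since 47 is prime, the nonzero elements of ℤ_{47} form a cyclic group of order 46.
As gcd(31, 46) = 1, raising to the 31st power is a bijection on this group: if x_1^31 ≡ x_2^31 then (x_1x_2^{−1})^31 = 1, and the only element of order dividing gcd(31, 46) = 1 is 1, so x_1 = x_2.
With T(0) = 0 this makes T injective on all of ℤ_{47}, hence bijective (finite equal-size domain and codomain). In particular T is surjective.
Since T is surjective, we find the preimage of 33. The inverse of x ↦ x^31 on (ℤ_{47})^× is x ↦ x^3, because 31·3 = 93 = 2·46 + 1 ≡ 1 (mod 46) and x^{46} = 1 for x ≠ 0 (Fermat). So T⁻¹(33) = 33^3 mod 47.
Repeated squaring mod 47: 33^1 ≡ 33, 33^2 ≡ 33² = 1089 ≡ 8. Since 3 = 2 + 1, 33^3 ≡ 8·33: 8·33 = 264 ≡ 29. So 33^3 ≡ 29 (mod 47).
Hence T⁻¹(33) = 29.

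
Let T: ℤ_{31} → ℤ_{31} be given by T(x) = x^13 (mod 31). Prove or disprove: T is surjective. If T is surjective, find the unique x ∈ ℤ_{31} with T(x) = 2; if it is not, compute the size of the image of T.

4

Since 31 is prime, the nonzero elements of ℤ_{31} form a cyclic group of order 30.
As gcd(13, 30) = 1, raising to the 13th power is a bijection on this group: if a^13 ≡ b^13 then (ab^{−1})^13 = 1, and the only element of order dividing gcd(13, 30) = 1 is 1, so a = b.
With T(0) = 0 this makes T injective on all of ℤ_{31}, hence bijective (finite equal-size domain and codomain). In particular T is surjective.
Since T is surjective, we find the preimage of 2. The inverse of x ↦ x^13 on (ℤ_{31})^× is x ↦ x^7, because 13·7 = 91 = 3·30 + 1 ≡ 1 (mod 30) and x^{30} = 1 for x ≠ 0 (Fermat). So T⁻¹(2) = 2^7 mod 31.
Repeated squaring mod 31: 2^1 ≡ 2, 2^2 ≡ 2² = 4, 2^4 ≡ 4² = 16. Since 7 = 4 + 2 + 1, 2^7 ≡ 16·4·2: 16·4 = 64 ≡ 2, then 2·2 = 4. So 2^7 ≡ 4 (mod 31).
Hence T⁻¹(2) = 4.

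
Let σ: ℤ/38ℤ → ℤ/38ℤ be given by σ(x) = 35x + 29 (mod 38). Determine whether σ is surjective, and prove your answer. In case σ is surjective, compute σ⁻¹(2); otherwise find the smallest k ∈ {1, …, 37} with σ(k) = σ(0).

Recall that σ is surjective if every y in the codomain equals σ(x) for some x in the domain.
Since gcd(35, 38) = 1, 35 is invertible modulo 38. Euclid's algorithm: 38 = 1·35 + 3, 35 = 11·3 + 2, 3 = 1·2 + 1; back-substituting gives 1 = 25·35 − 23·38, so 35⁻¹ ≡ 25 (mod 38).
For any y ∈ ℤ/38ℤ, x = 25(y − 29) mod 38 satisfies σ(x) = 35·25(y − 29) + 29 ≡ y (since 35·25 ≡ 1 mod 38). So every y has a preimage.
Therefore σ is surjective.
Since σ is surjective, we find σ⁻¹(2): we need 35x ≡ 2 − 29 ≡ 11 (mod 38). Using 35⁻¹ = 25: x ≡ 25·11 = 275 = 7·38 + 9, so x = 9.
Check: σ(9) = 35·9 + 29 = 344 = 9·38 + 2 ≡ 2 (mod 38).

9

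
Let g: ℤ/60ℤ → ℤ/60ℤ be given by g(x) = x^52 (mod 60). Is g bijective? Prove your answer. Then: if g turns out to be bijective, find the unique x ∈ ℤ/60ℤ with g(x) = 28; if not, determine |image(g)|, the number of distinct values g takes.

g(2): Repeated squaring mod 60: 2^1 ≡ 2, 2^2 ≡ 2² = 4, 2^4 ≡ 4² = 16, 2^8 ≡ 16² = 256 ≡ 16, 2^16 ≡ 16² = 256 ≡ 16, 2^32 ≡ 16² = 256 ≡ 16. Since 52 = 32 + 16 + 4, 2^52 ≡ 16·16·16: 16·16 = 256 ≡ 16, then 16·16 = 256 ≡ 16. So 2^52 ≡ 16 (mod 60).
g(4): Repeated squaring mod 60: 4^1 ≡ 4, 4^2 ≡ 4² = 16, 4^4 ≡ 16² = 256 ≡ 16, 4^8 ≡ 16² = 256 ≡ 16, 4^16 ≡ 16² = 256 ≡ 16, 4^32 ≡ 16² = 256 ≡ 16. Since 52 = 32 + 16 + 4, 4^52 ≡ 16·16·16: 16·16 = 256 ≡ 16, then 16·16 = 256 ≡ 16. So 4^52 ≡ 16 (mod 60).
So g(2) = g(4) = 16 while 2 ≠ 4, thus g is not injective, hence not bijective.
Since g is not bijective, we determine |image(g)|. Computing x^52 mod 60 for each x (by repeated squaring, reducing mod 60 at every step), the values g(0), g(1), …, g(59) are: 0, 1, 16, 21, 16, 25, 36, 1, 16, 21, 40, 1, 36, 1, 16, 45, 16, 1, 36, 1, 40, 21, 16, 1, 36, 25, 16, 21, 16, 1, 0, 1, 16, 21, 16, 25, 36, 1, 16, 21, 40, 1, 36, 1, 16, 45, 16, 1, 36, 1, 40, 21, 16, 1, 36, 25, 16, 21, 16, 1.
The distinct values are {0, 1, 16, 21, 25, 36, 40, 45}; there are 8 of them.

8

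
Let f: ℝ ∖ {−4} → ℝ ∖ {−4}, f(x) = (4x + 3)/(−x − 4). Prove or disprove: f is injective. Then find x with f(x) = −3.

9

Suppose f(s) = f(t). Cross-multiplying: (4s + 3)(−t − 4) = (4t + 3)(−s − 4).
Expanding both sides and cancelling the symmetric terms leaves −13·(s − t) = 0. Since −13 ≠ 0, s = t. Therefore f is injective.
Solving f(x) = −3: cross-multiplying gives 4x + 3 = −3(−x − 4), which rearranges to 1x = 9, so x = 9.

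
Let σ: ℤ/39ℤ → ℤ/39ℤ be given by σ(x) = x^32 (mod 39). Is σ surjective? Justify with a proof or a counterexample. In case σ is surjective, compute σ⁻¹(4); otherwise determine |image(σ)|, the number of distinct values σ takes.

σ(1) = 1^32 = 1.
σ(5): Repeated squaring mod 39: 5^1 ≡ 5, 5^2 ≡ 5² = 25, 5^4 ≡ 25² = 625 ≡ 1, 5^8 ≡ 1² = 1, 5^16 ≡ 1² = 1, 5^32 ≡ 1² = 1. So 5^32 ≡ 1 (mod 39).
So σ(1) = σ(5) = 1 while 1 ≠ 5, hence σ is not injective.
A non-injective map from the 39-element set ℤ/39ℤ to itself takes at most 38 distinct values, so it cannot be surjective. Thus σ is not surjective.
Since σ is not surjective, we determine |image(σ)|. Computing x^32 mod 39 for each x (by repeated squaring, reducing mod 39 at every step), the values σ(0), σ(1), …, σ(38) are: 0, 1, 22, 9, 16, 1, 3, 16, 1, 3, 22, 22, 27, 13, 1, 9, 22, 16, 27, 16, 16, 27, 16, 22, 9, 1, 13, 27, 22, 22, 3, 1, 16, 3, 1, 16, 9, 22, 1.
The distinct values are {0, 1, 3, 9, 13, 16, 22, 27}; there are 8 of them.

8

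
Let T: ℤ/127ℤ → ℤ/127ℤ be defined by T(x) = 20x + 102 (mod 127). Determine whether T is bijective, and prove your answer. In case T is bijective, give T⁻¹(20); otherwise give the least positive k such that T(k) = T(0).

34

Suppose T(a) = T(b) in ℤ/127ℤ. Then 20a + 102 ≡ 20b + 102 (mod 127), hence 20(a − b) ≡ 0 (mod 127).
Since gcd(20, 127) = 1, 20 is invertible modulo 127, so a − b ≡ 0 (mod 127), i.e. a = b.
We now compute 20⁻¹ mod 127 explicitly. Euclid's algorithm: 127 = 6·20 + 7, 20 = 2·7 + 6, 7 = 1·6 + 1; back-substituting gives 1 = 108·20 − 17·127, so 20⁻¹ ≡ 108 (mod 127).
For any y ∈ ℤ/127ℤ, x = 108(y − 102) mod 127 satisfies T(x) = 20·108(y − 102) + 102 ≡ y (since 20·108 ≡ 1 mod 127). So every y has a preimage.
So T is bijective.
Since T is bijective, we find T⁻¹(20): we need 20x ≡ 20 − 102 ≡ 45 (mod 127). Using 20⁻¹ = 108: x ≡ 108·45 = 4860 = 38·127 + 34, so x = 34.
Check: T(34) = 20·34 + 102 = 782 = 6·127 + 20 ≡ 20 (mod 127).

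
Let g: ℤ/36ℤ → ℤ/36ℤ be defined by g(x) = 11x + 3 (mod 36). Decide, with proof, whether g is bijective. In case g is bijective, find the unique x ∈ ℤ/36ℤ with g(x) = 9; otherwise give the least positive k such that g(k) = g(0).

30

Recall that g is injective if g(x_1) = g(x_2) implies x_1 = x_2.
Suppose g(x_1) = g(x_2) in ℤ/36ℤ. Then 11x_1 + 3 ≡ 11x_2 + 3 (mod 36), hence 11(x_1 − x_2) ≡ 0 (mod 36).
Since gcd(11, 36) = 1, 11 is invertible modulo 36, therefore x_1 − x_2 ≡ 0 (mod 36), i.e. x_1 = x_2.
We now compute 11⁻¹ mod 36 explicitly. Euclid's algorithm: 36 = 3·11 + 3, 11 = 3·3 + 2, 3 = 1·2 + 1; back-substituting gives 1 = 23·11 − 7·36, so 11⁻¹ ≡ 23 (mod 36).
For any y ∈ ℤ/36ℤ, x = 23(y − 3) mod 36 satisfies g(x) = 11·23(y − 3) + 3 ≡ y (since 11·23 ≡ 1 mod 36). So every y has a preimage.
Hence g is bijective.
Since g is bijective, we find g⁻¹(9): we need 11x ≡ 9 − 3 ≡ 6 (mod 36). Using 11⁻¹ = 23: x ≡ 23·6 = 138 = 3·36 + 30, so x = 30.
Check: g(30) = 11·30 + 3 = 333 = 9·36 + 9 ≡ 9 (mod 36).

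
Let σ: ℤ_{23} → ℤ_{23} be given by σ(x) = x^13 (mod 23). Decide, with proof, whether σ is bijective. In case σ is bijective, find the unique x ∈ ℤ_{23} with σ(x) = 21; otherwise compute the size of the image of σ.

5

Since 23 is prime, the nonzero elements of ℤ_{23} form a cyclic group of order 22.
As gcd(13, 22) = 1, raising to the 13th power is a bijection on this group: if s^13 ≡ t^13 then (st^{−1})^13 = 1, and the only element of order dividing gcd(13, 22) = 1 is 1, so s = t.
With σ(0) = 0 this makes σ injective on all of ℤ_{23}, hence bijective (finite equal-size domain and codomain). In particular σ is bijective.
Since σ is bijective, we find the preimage of 21. The inverse of x ↦ x^13 on (ℤ_{23})^× is x ↦ x^17, because 13·17 = 221 = 10·22 + 1 ≡ 1 (mod 22) and x^{22} = 1 for x ≠ 0 (Fermat). So σ⁻¹(21) = 21^17 mod 23.
Repeated squaring mod 23: 21^1 ≡ 21, 21^2 ≡ 21² = 441 ≡ 4, 21^4 ≡ 4² = 16, 21^8 ≡ 16² = 256 ≡ 3, 21^16 ≡ 3² = 9. Since 17 = 16 + 1, 21^17 ≡ 9·21: 9·21 = 189 ≡ 5. So 21^17 ≡ 5 (mod 23).
Hence σ⁻¹(21) = 5.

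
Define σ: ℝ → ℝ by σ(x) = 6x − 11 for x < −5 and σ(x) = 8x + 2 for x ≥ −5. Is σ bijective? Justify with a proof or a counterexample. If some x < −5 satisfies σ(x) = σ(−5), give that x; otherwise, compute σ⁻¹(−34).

-9/2

Both pieces are strictly increasing (slopes 6 and 8), so each is injective on its own interval.
The left piece maps (−∞, −5) onto (−∞, −41); the right piece maps [−5, ∞) onto [−38, ∞).
The images leave a gap (−41 has no preimage), so σ is not surjective, hence not bijective.
Because the two images are disjoint, no x < −5 has σ(x) = σ(−5), so we compute σ⁻¹(−34): −34 lies in [−38, ∞), so solve 8x + 2 = −34: x = (−34 − 2)/8 = −9/2.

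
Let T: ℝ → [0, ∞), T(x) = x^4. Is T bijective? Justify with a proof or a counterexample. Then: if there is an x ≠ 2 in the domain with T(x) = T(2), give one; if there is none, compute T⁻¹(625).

-2

T(2) = 16 = (−2)^4 = T(−2) (since 4 is even), with 2 ≠ −2. So T is not injective, hence not bijective.
For the follow-up, such an x exists: taking x = −2 ∈ ℝ gives T(−2) = 16 = T(2) with −2 ≠ 2.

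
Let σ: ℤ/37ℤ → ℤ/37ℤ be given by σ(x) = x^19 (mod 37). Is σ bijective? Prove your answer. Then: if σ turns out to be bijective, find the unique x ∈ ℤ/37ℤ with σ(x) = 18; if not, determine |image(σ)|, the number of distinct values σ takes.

19

Since 37 is prime, the nonzero elements of ℤ/37ℤ form a cyclic group of order 36.
As gcd(19, 36) = 1, raising to the 19th power is a bijection on this group: if u^19 ≡ v^19 then (uv^{−1})^19 = 1, and the only element of order dividing gcd(19, 36) = 1 is 1, so u = v.
With σ(0) = 0 this makes σ injective on all of ℤ/37ℤ, hence bijective (finite equal-size domain and codomain). In particular σ is bijective.
Since σ is bijective, we find the preimage of 18. The inverse of x ↦ x^19 on (ℤ/37ℤ)^× is x ↦ x^19, because 19·19 = 361 = 10·36 + 1 ≡ 1 (mod 36) and x^{36} = 1 for x ≠ 0 (Fermat). So σ⁻¹(18) = 18^19 mod 37.
Repeated squaring mod 37: 18^1 ≡ 18, 18^2 ≡ 18² = 324 ≡ 28, 18^4 ≡ 28² = 784 ≡ 7, 18^8 ≡ 7² = 49 ≡ 12, 18^16 ≡ 12² = 144 ≡ 33. Since 19 = 16 + 2 + 1, 18^19 ≡ 33·28·18: 33·28 = 924 ≡ 36, then 36·18 = 648 ≡ 19. So 18^19 ≡ 19 (mod 37).
Hence σ⁻¹(18) = 19.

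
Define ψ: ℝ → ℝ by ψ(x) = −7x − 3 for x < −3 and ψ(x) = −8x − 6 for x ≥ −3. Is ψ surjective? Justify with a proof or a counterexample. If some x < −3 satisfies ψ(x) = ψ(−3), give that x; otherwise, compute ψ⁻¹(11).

Both pieces are strictly decreasing (slopes −7 and −8), so each is injective on its own interval.
The left piece maps (−∞, −3) onto (18, ∞); the right piece maps [−3, ∞) onto (−∞, 18].
These images together cover ℝ, so ψ is surjective.
Because the two images are disjoint, no x < −3 has ψ(x) = ψ(−3), so we compute ψ⁻¹(11): 11 lies in (−∞, 18], so solve −8x − 6 = 11: x = (11 + 6)/(−8) = −17/8.

-17/8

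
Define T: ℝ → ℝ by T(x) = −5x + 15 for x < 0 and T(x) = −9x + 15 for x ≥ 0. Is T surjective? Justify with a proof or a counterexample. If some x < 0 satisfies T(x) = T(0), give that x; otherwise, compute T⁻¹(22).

-7/5

Both pieces are strictly decreasing (slopes −5 and −9), so each is injective on its own interval.
The left piece maps (−∞, 0) onto (15, ∞); the right piece maps [0, ∞) onto (−∞, 15].
These images together cover ℝ, so T is surjective.
Because the two images are disjoint, no x < 0 has T(x) = T(0), so we compute T⁻¹(22): 22 lies in (15, ∞), so solve −5x + 15 = 22: x = (22 − 15)/(−5) = −7/5.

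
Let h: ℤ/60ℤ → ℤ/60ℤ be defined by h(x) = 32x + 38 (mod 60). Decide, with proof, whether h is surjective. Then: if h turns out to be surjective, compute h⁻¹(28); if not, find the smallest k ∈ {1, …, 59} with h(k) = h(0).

Recall that h is surjective if every y in the codomain equals h(x) for some x in the domain.
Since gcd(32, 60) = 4, we have 32x ≡ 0 (mod 4) for all x, so h(x) ≡ 2 (mod 4).
But 0 ≢ 2 (mod 4), so 0 ∈ ℤ/60ℤ has no preimage. Thus h is not surjective.
Since h is not surjective, we find the least positive k with h(k) = h(0): this means 32k ≡ 0 (mod 60), i.e. 60 ∣ 32k. Since gcd(32, 60) = 4, dividing through by 4 this holds exactly when 15 ∣ 8k, and as gcd(8, 15) = 1, exactly when 15 ∣ k.
The smallest positive such k is 15.

15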